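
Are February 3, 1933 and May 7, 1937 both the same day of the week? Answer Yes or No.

Yes

From Feb 3, 1933 to May 7, 1937 is 1554 days.
1554 mod 7 = 0, so they are the same weekday.
(Feb 3, 1933 is a Friday; May 7, 1937 is a Friday.)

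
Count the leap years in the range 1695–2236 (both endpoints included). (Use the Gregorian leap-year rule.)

Multiples of 4 in [1695,2236]: 136.
Of those, multiples of 100: 6 (not leap unless ÷400).
Multiples of 400: 1.
Leap years = 136 − 6 + 1 = 131.

131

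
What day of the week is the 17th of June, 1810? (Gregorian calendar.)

Sunday

Doomsday rule: the anchor day for the 1800s is Friday. For year 10: 10÷12 = 0 r 10, and 10÷4 = 2, so 0+10+2 = 12.
Friday + 12 ≡ Wednesday — that's 1810's doomsday.
In June the doomsday date is Jun 6.
Jun 17 is 11 days after Jun 6; 11 mod 7 = 4, so Wednesday + 4 = Sunday.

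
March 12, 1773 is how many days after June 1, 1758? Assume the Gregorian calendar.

Jun 1, 1758 → Jun 1, 1759: 365 days.
Jun 1, 1759 → Jun 1, 1760: 366 days (Feb 29, 1760 is in that span).
Jun 1, 1760 → Jun 1, 1761: 365 days.
Jun 1, 1761 → Jun 1, 1762: 365 days.
Jun 1, 1762 → Jun 1, 1763: 365 days.
Jun 1, 1763 → Jun 1, 1764: 366 days (Feb 29, 1764 is in that span).
Jun 1, 1764 → Jun 1, 1765: 365 days.
Jun 1, 1765 → Jun 1, 1766: 365 days.
Jun 1, 1766 → Jun 1, 1767: 365 days.
Jun 1, 1767 → Jun 1, 1768: 366 days (Feb 29, 1768 is in that span).
Jun 1, 1768 → Jun 1, 1769: 365 days.
Jun 1, 1769 → Jun 1, 1770: 365 days.
Jun 1, 1770 → Jun 1, 1771: 365 days.
Jun 1, 1771 → Jun 1, 1772: 366 days (Feb 29, 1772 is in that span).
Jun 1, 1772 → Jul 1, 1772: 30 days (June has 30).
Jul 1, 1772 → Aug 1, 1772: 31 days (July has 31).
Aug 1, 1772 → Sep 1, 1772: 31 days (August has 31).
Sep 1, 1772 → Oct 1, 1772: 30 days (September has 30).
Oct 1, 1772 → Nov 1, 1772: 31 days (October has 31).
Nov 1, 1772 → Dec 1, 1772: 30 days (November has 30).
Dec 1, 1772 → Jan 1, 1773: 31 days (December has 31).
Jan 1, 1773 → Feb 1, 1773: 31 days (January has 31).
Feb 1, 1773 → Mar 1, 1773: 28 days (February has 28).
Mar 1, 1773 → Mar 12, 1773: 11 days.
Total: 5398 days.

5398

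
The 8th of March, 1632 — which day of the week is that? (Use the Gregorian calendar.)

Doomsday rule: the anchor day for the 1600s is Tuesday. For year 32: 32÷12 = 2 r 8, and 8÷4 = 2, so 2+8+2 = 12.
Tuesday + 12 ≡ Sunday — that's 1632's doomsday.
In March the doomsday date is Mar 14.
Mar 8 is 6 days before Mar 14; 6 mod 7 = 6, so Sunday − 6 = Monday.

Monday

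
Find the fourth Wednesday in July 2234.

July 23, 2234

July 1, 2234 is a Tuesday.
The first Wednesday is therefore July 2 (1 days later).
The fourth Wednesday is 2 + 3×7 = July 23.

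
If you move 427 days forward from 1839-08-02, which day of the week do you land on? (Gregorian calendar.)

Aug 2, 1839 is a Friday.
427 mod 7 = 0, so 427 days after a Friday is Friday + 0 = Friday.

Friday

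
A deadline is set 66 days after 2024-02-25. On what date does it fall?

May 1, 2024

Feb has 29 days: +5 → Mar 1, 2024 (61 left).
Mar has 31 days: +31 → Apr 1, 2024 (30 left).
Apr has 30 days: +30 → May 1, 2024 (0 left).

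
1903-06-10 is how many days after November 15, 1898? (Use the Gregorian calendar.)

Nov 15, 1898 → Nov 15, 1899: 365 days.
Nov 15, 1899 → Nov 15, 1900: 365 days.
Nov 15, 1900 → Nov 15, 1901: 365 days.
Nov 15, 1901 → Nov 15, 1902: 365 days.
Nov 15, 1902 → Dec 15, 1902: 30 days (November has 30).
Dec 15, 1902 → Jan 15, 1903: 31 days (December has 31).
Jan 15, 1903 → Feb 15, 1903: 31 days (January has 31).
Feb 15, 1903 → Mar 15, 1903: 28 days (February has 28).
Mar 15, 1903 → Apr 15, 1903: 31 days (March has 31).
Apr 15, 1903 → May 15, 1903: 30 days (April has 30).
May 15, 1903 → Jun 10, 1903: 26 days.
Total: 1667 days.

1667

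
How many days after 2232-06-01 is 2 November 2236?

1615

Jun 1, 2232 → Jun 1, 2233: 365 days.
Jun 1, 2233 → Jun 1, 2234: 365 days.
Jun 1, 2234 → Jun 1, 2235: 365 days.
Jun 1, 2235 → Jun 1, 2236: 366 days (Feb 29, 2236 is in that span).
Jun 1, 2236 → Jul 1, 2236: 30 days (June has 30).
Jul 1, 2236 → Aug 1, 2236: 31 days (July has 31).
Aug 1, 2236 → Sep 1, 2236: 31 days (August has 31).
Sep 1, 2236 → Oct 1, 2236: 30 days (September has 30).
Oct 1, 2236 → Nov 1, 2236: 31 days (October has 31).
Nov 1, 2236 → Nov 2, 2236: 1 days.
Total: 1615 days.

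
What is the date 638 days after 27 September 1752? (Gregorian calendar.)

+365 (one year) → Sep 27, 1753 (273 left).
Sep has 30 days: +4 → Oct 1, 1753 (269 left).
Oct has 31 days: +31 → Nov 1, 1753 (238 left).
Nov has 30 days: +30 → Dec 1, 1753 (208 left).
Dec has 31 days: +31 → Jan 1, 1754 (177 left).
Jan has 31 days: +31 → Feb 1, 1754 (146 left).
Feb has 28 days: +28 → Mar 1, 1754 (118 left).
Mar has 31 days: +31 → Apr 1, 1754 (87 left).
Apr has 30 days: +30 → May 1, 1754 (57 left).
May has 31 days: +31 → Jun 1, 1754 (26 left).
+26 → Jun 27, 1754.

June 27, 1754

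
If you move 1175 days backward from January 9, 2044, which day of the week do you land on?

Jan 9, 2044 is a Saturday.
1175 mod 7 = 6, so 1175 days before a Saturday is Saturday − 6 = Sunday.

Sunday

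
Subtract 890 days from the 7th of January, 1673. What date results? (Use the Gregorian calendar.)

−366 (one year; includes Feb 29, 1672) → Jan 7, 1672 (524 left).
−365 (one year) → Jan 7, 1671 (159 left).
−7 → Dec 31, 1670 (end of Dec, 31 days; 152 left).
−31 → Nov 30, 1670 (end of Nov, 30 days; 121 left).
−30 → Oct 31, 1670 (end of Oct, 31 days; 91 left).
−31 → Sep 30, 1670 (end of Sep, 30 days; 60 left).
−30 → Aug 31, 1670 (end of Aug, 31 days; 30 left).
−30 → Aug 1, 1670.

August 1, 1670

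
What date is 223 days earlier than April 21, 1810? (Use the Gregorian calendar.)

−21 → Mar 31, 1810 (end of Mar, 31 days; 202 left).
−31 → Feb 28, 1810 (end of Feb, 28 days; 171 left).
−28 → Jan 31, 1810 (end of Jan, 31 days; 143 left).
−31 → Dec 31, 1809 (end of Dec, 31 days; 112 left).
−31 → Nov 30, 1809 (end of Nov, 30 days; 81 left).
−30 → Oct 31, 1809 (end of Oct, 31 days; 51 left).
−31 → Sep 30, 1809 (end of Sep, 30 days; 20 left).
−20 → Sep 10, 1809.

September 10, 1809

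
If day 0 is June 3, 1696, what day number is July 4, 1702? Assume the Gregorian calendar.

2221

Jun 3, 1696 → Jun 3, 1697: 365 days.
Jun 3, 1697 → Jun 3, 1698: 365 days.
Jun 3, 1698 → Jun 3, 1699: 365 days.
Jun 3, 1699 → Jun 3, 1700: 365 days.
Jun 3, 1700 → Jun 3, 1701: 365 days.
Jun 3, 1701 → Jul 3, 1701: 30 days (June has 30).
Jul 3, 1701 → Aug 3, 1701: 31 days (July has 31).
Aug 3, 1701 → Sep 3, 1701: 31 days (August has 31).
Sep 3, 1701 → Oct 3, 1701: 30 days (September has 30).
Oct 3, 1701 → Nov 3, 1701: 31 days (October has 31).
Nov 3, 1701 → Dec 3, 1701: 30 days (November has 30).
Dec 3, 1701 → Jan 3, 1702: 31 days (December has 31).
Jan 3, 1702 → Feb 3, 1702: 31 days (January has 31).
Feb 3, 1702 → Mar 3, 1702: 28 days (February has 28).
Mar 3, 1702 → Apr 3, 1702: 31 days (March has 31).
Apr 3, 1702 → May 3, 1702: 30 days (April has 30).
May 3, 1702 → Jun 3, 1702: 31 days (May has 31).
Jun 3, 1702 → Jul 3, 1702: 30 days (June has 30).
Jul 3, 1702 → Jul 4, 1702: 1 days.
Total: 2221 days.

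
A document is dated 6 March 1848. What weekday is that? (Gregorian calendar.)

Doomsday rule: the anchor day for the 1800s is Friday. For year 48: 48÷12 = 4 r 0, and 0÷4 = 0, so 4+0+0 = 4.
Friday + 4 ≡ Tuesday — that's 1848's doomsday.
In March the doomsday date is Mar 14.
Mar 6 is 8 days before Mar 14; 8 mod 7 = 1, so Tuesday − 1 = Monday.

Monday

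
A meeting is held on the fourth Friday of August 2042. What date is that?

August 22, 2042

August 1, 2042 is a Friday.
The first Friday is therefore August 1 (same day).
The fourth Friday is 1 + 3×7 = August 22.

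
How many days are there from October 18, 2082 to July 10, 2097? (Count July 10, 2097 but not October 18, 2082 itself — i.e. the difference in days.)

Oct 18, 2082 → Oct 18, 2083: 365 days.
Oct 18, 2083 → Oct 18, 2084: 366 days (Feb 29, 2084 is in that span).
Oct 18, 2084 → Oct 18, 2085: 365 days.
Oct 18, 2085 → Oct 18, 2086: 365 days.
Oct 18, 2086 → Oct 18, 2087: 365 days.
Oct 18, 2087 → Oct 18, 2088: 366 days (Feb 29, 2088 is in that span).
Oct 18, 2088 → Oct 18, 2089: 365 days.
Oct 18, 2089 → Oct 18, 2090: 365 days.
Oct 18, 2090 → Oct 18, 2091: 365 days.
Oct 18, 2091 → Oct 18, 2092: 366 days (Feb 29, 2092 is in that span).
Oct 18, 2092 → Oct 18, 2093: 365 days.
Oct 18, 2093 → Oct 18, 2094: 365 days.
Oct 18, 2094 → Oct 18, 2095: 365 days.
Oct 18, 2095 → Oct 18, 2096: 366 days (Feb 29, 2096 is in that span).
Oct 18, 2096 → Nov 18, 2096: 31 days (October has 31).
Nov 18, 2096 → Dec 18, 2096: 30 days (November has 30).
Dec 18, 2096 → Jan 18, 2097: 31 days (December has 31).
Jan 18, 2097 → Feb 18, 2097: 31 days (January has 31).
Feb 18, 2097 → Mar 18, 2097: 28 days (February has 28).
Mar 18, 2097 → Apr 18, 2097: 31 days (March has 31).
Apr 18, 2097 → May 18, 2097: 30 days (April has 30).
May 18, 2097 → Jun 18, 2097: 31 days (May has 31).
Jun 18, 2097 → Jul 10, 2097: 22 days.
Total: 5379 days.

5379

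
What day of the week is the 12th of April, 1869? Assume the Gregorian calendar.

Doomsday rule: the anchor day for the 1800s is Friday. For year 69: 69÷12 = 5 r 9, and 9÷4 = 2, so 5+9+2 = 16.
Friday + 16 ≡ Sunday — that's 1869's doomsday.
In April the doomsday date is Apr 4.
Apr 12 is 8 days after Apr 4; 8 mod 7 = 1, so Sunday + 1 = Monday.

Monday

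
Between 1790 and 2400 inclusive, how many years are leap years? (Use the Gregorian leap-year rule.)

Multiples of 4 in [1790,2400]: 153.
Of those, multiples of 100: 7 (not leap unless ÷400).
Multiples of 400: 2.
Leap years = 153 − 7 + 2 = 148.

148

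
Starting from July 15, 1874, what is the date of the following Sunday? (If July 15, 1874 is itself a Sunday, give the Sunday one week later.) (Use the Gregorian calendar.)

Jul 15, 1874 is a Wednesday.
From Wednesday to the next Sunday is 4 days.
Jul 15, 1874 + 4 = Jul 19, 1874.

July 19, 1874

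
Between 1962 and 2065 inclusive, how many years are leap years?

Multiples of 4 in [1962,2065]: 26.
Of those, multiples of 100: 1 (not leap unless ÷400).
Multiples of 400: 1.
Leap years = 26 − 1 + 1 = 26.

26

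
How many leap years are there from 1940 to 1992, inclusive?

Multiples of 4 in [1940,1992]: 14.
Of those, multiples of 100: 0 (not leap unless ÷400).
Multiples of 400: 0.
Leap years = 14 − 0 + 0 = 14.

14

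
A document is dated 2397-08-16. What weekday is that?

Saturday

Doomsday rule: the anchor day for the 2300s is Wednesday. For year 97: 97÷12 = 8 r 1, and 1÷4 = 0, so 8+1+0 = 9.
Wednesday + 9 ≡ Friday — that's 2397's doomsday.
In August the doomsday date is Aug 8.
Aug 16 is 8 days after Aug 8; 8 mod 7 = 1, so Friday + 1 = Saturday.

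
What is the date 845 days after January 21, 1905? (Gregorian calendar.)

+365 (one year) → Jan 21, 1906 (480 left).
+365 (one year) → Jan 21, 1907 (115 left).
Jan has 31 days: +11 → Feb 1, 1907 (104 left).
Feb has 28 days: +28 → Mar 1, 1907 (76 left).
Mar has 31 days: +31 → Apr 1, 1907 (45 left).
Apr has 30 days: +30 → May 1, 1907 (15 left).
+15 → May 16, 1907.

May 16, 1907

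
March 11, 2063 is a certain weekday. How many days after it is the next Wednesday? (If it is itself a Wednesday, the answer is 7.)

3

Mar 11, 2063 is a Sunday.
From Sunday to the next Wednesday is 3 days.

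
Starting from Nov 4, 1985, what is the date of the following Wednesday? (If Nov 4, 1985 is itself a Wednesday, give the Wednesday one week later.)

November 6, 1985

Nov 4, 1985 is a Monday.
From Monday to the next Wednesday is 2 days.
Nov 4, 1985 + 2 = Nov 6, 1985.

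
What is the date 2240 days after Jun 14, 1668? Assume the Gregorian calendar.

+365 (one year) → Jun 14, 1669 (1875 left).
+365 (one year) → Jun 14, 1670 (1510 left).
+365 (one year) → Jun 14, 1671 (1145 left).
+366 (one year; includes Feb 29, 1672) → Jun 14, 1672 (779 left).
+365 (one year) → Jun 14, 1673 (414 left).
+365 (one year) → Jun 14, 1674 (49 left).
Jun has 30 days: +17 → Jul 1, 1674 (32 left).
Jul has 31 days: +31 → Aug 1, 1674 (1 left).
+1 → Aug 2, 1674.

August 2, 1674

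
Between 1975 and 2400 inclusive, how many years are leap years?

Multiples of 4 in [1975,2400]: 107.
Of those, multiples of 100: 5 (not leap unless ÷400).
Multiples of 400: 2.
Leap years = 107 − 5 + 2 = 104.

104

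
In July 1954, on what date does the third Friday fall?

July 1, 1954 is a Thursday.
The first Friday is therefore July 2 (1 days later).
The third Friday is 2 + 2×7 = July 16.

July 16, 1954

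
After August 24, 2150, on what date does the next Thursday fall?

Aug 24, 2150 is a Monday.
From Monday to the next Thursday is 3 days.
Aug 24, 2150 + 3 = Aug 27, 2150.

August 27, 2150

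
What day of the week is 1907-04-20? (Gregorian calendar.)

Doomsday rule: the anchor day for the 1900s is Wednesday. For year 07: 7÷12 = 0 r 7, and 7÷4 = 1, so 0+7+1 = 8.
Wednesday + 8 ≡ Thursday — that's 1907's doomsday.
In April the doomsday date is Apr 4.
Apr 20 is 16 days after Apr 4; 16 mod 7 = 2, so Thursday + 2 = Saturday.

Saturday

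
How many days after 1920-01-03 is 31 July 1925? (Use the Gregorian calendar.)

Jan 3, 1920 → Jan 3, 1921: 366 days (Feb 29, 1920 is in that span).
Jan 3, 1921 → Jan 3, 1922: 365 days.
Jan 3, 1922 → Jan 3, 1923: 365 days.
Jan 3, 1923 → Jan 3, 1924: 365 days.
Jan 3, 1924 → Jan 3, 1925: 366 days (Feb 29, 1924 is in that span).
Jan 3, 1925 → Feb 3, 1925: 31 days (January has 31).
Feb 3, 1925 → Mar 3, 1925: 28 days (February has 28).
Mar 3, 1925 → Apr 3, 1925: 31 days (March has 31).
Apr 3, 1925 → May 3, 1925: 30 days (April has 30).
May 3, 1925 → Jun 3, 1925: 31 days (May has 31).
Jun 3, 1925 → Jul 3, 1925: 30 days (June has 30).
Jul 3, 1925 → Jul 31, 1925: 28 days.
Total: 2036 days.

2036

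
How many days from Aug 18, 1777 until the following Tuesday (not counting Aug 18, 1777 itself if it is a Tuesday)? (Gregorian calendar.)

1

Aug 18, 1777 is a Monday.
From Monday to the next Tuesday is 1 day.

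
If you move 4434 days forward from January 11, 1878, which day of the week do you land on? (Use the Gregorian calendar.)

First find the weekday of Jan 11, 1878. Doomsday rule: the anchor day for the 1800s is Friday. For year 78: 78÷12 = 6 r 6, and 6÷4 = 1, so 6+6+1 = 13.
Friday + 13 ≡ Thursday — that's 1878's doomsday.
In January the doomsday date is Jan 3 (1878 is not a leap year).
Jan 11 is 8 days after Jan 3; 8 mod 7 = 1, so Thursday + 1 = Friday.
4434 mod 7 = 3, so 4434 days after a Friday is Friday + 3 = Monday.

Monday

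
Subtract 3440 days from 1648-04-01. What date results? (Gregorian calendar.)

October 31, 1638

−366 (one year; includes Feb 29, 1648) → Apr 1, 1647 (3074 left).
−365 (one year) → Apr 1, 1646 (2709 left).
−365 (one year) → Apr 1, 1645 (2344 left).
−365 (one year) → Apr 1, 1644 (1979 left).
−366 (one year; includes Feb 29, 1644) → Apr 1, 1643 (1613 left).
−365 (one year) → Apr 1, 1642 (1248 left).
−365 (one year) → Apr 1, 1641 (883 left).
−365 (one year) → Apr 1, 1640 (518 left).
−366 (one year; includes Feb 29, 1640) → Apr 1, 1639 (152 left).
−1 → Mar 31, 1639 (end of Mar, 31 days; 151 left).
−31 → Feb 28, 1639 (end of Feb, 28 days; 120 left).
−28 → Jan 31, 1639 (end of Jan, 31 days; 92 left).
−31 → Dec 31, 1638 (end of Dec, 31 days; 61 left).
−31 → Nov 30, 1638 (end of Nov, 30 days; 30 left).
−30 → Oct 31, 1638 (end of Oct, 31 days; 0 left).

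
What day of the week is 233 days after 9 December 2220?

Monday

Dec 9, 2220 is a Saturday.
233 mod 7 = 2, so 233 days after a Saturday is Saturday + 2 = Monday.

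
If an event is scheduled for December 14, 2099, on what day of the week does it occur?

Monday

Doomsday rule: the anchor day for the 2000s is Tuesday. For year 99: 99÷12 = 8 r 3, and 3÷4 = 0, so 8+3+0 = 11.
Tuesday + 11 ≡ Saturday — that's 2099's doomsday.
In December the doomsday date is Dec 12.
Dec 14 is 2 days after Dec 12; 2 mod 7 = 2, so Saturday + 2 = Monday.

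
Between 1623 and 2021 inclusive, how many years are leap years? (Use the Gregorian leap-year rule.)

Multiples of 4 in [1623,2021]: 100.
Of those, multiples of 100: 4 (not leap unless ÷400).
Multiples of 400: 1.
Leap years = 100 − 4 + 1 = 97.

97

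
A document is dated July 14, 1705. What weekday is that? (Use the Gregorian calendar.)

Tuesday

Doomsday rule: the anchor day for the 1700s is Sunday. For year 05: 5÷12 = 0 r 5, and 5÷4 = 1, so 0+5+1 = 6.
Sunday + 6 ≡ Saturday — that's 1705's doomsday.
In July the doomsday date is Jul 11.
Jul 14 is 3 days after Jul 11; 3 mod 7 = 3, so Saturday + 3 = Tuesday.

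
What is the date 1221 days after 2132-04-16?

+365 (one year) → Apr 16, 2133 (856 left).
+365 (one year) → Apr 16, 2134 (491 left).
+365 (one year) → Apr 16, 2135 (126 left).
Apr has 30 days: +15 → May 1, 2135 (111 left).
May has 31 days: +31 → Jun 1, 2135 (80 left).
Jun has 30 days: +30 → Jul 1, 2135 (50 left).
Jul has 31 days: +31 → Aug 1, 2135 (19 left).
+19 → Aug 20, 2135.

August 20, 2135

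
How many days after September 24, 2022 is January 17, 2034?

Sep 24, 2022 → Sep 24, 2023: 365 days.
Sep 24, 2023 → Sep 24, 2024: 366 days (Feb 29, 2024 is in that span).
Sep 24, 2024 → Sep 24, 2025: 365 days.
Sep 24, 2025 → Sep 24, 2026: 365 days.
Sep 24, 2026 → Sep 24, 2027: 365 days.
Sep 24, 2027 → Sep 24, 2028: 366 days (Feb 29, 2028 is in that span).
Sep 24, 2028 → Sep 24, 2029: 365 days.
Sep 24, 2029 → Sep 24, 2030: 365 days.
Sep 24, 2030 → Sep 24, 2031: 365 days.
Sep 24, 2031 → Sep 24, 2032: 366 days (Feb 29, 2032 is in that span).
Sep 24, 2032 → Sep 24, 2033: 365 days.
Sep 24, 2033 → Oct 24, 2033: 30 days (September has 30).
Oct 24, 2033 → Nov 24, 2033: 31 days (October has 31).
Nov 24, 2033 → Dec 24, 2033: 30 days (November has 30).
Dec 24, 2033 → Jan 17, 2034: 24 days.
Total: 4133 days.

4133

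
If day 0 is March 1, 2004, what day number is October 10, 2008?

1684

Mar 1, 2004 → Mar 1, 2005: 365 days.
Mar 1, 2005 → Mar 1, 2006: 365 days.
Mar 1, 2006 → Mar 1, 2007: 365 days.
Mar 1, 2007 → Mar 1, 2008: 366 days (Feb 29, 2008 is in that span).
Mar 1, 2008 → Apr 1, 2008: 31 days (March has 31).
Apr 1, 2008 → May 1, 2008: 30 days (April has 30).
May 1, 2008 → Jun 1, 2008: 31 days (May has 31).
Jun 1, 2008 → Jul 1, 2008: 30 days (June has 30).
Jul 1, 2008 → Aug 1, 2008: 31 days (July has 31).
Aug 1, 2008 → Sep 1, 2008: 31 days (August has 31).
Sep 1, 2008 → Oct 1, 2008: 30 days (September has 30).
Oct 1, 2008 → Oct 10, 2008: 9 days.
Total: 1684 days.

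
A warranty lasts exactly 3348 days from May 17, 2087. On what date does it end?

July 16, 2096

+366 (one year; includes Feb 29, 2088) → May 17, 2088 (2982 left).
+365 (one year) → May 17, 2089 (2617 left).
+365 (one year) → May 17, 2090 (2252 left).
+365 (one year) → May 17, 2091 (1887 left).
+366 (one year; includes Feb 29, 2092) → May 17, 2092 (1521 left).
+365 (one year) → May 17, 2093 (1156 left).
+365 (one year) → May 17, 2094 (791 left).
+365 (one year) → May 17, 2095 (426 left).
+366 (one year; includes Feb 29, 2096) → May 17, 2096 (60 left).
May has 31 days: +15 → Jun 1, 2096 (45 left).
Jun has 30 days: +30 → Jul 1, 2096 (15 left).
+15 → Jul 16, 2096.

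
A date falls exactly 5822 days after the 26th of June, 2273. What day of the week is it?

Jun 26, 2273 is a Thursday.
5822 mod 7 = 5, so 5822 days after a Thursday is Thursday + 5 = Tuesday.

Tuesday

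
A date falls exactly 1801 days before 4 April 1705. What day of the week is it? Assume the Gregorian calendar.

Thursday

First find the weekday of Apr 4, 1705. Doomsday rule: the anchor day for the 1700s is Sunday. For year 05: 5÷12 = 0 r 5, and 5÷4 = 1, so 0+5+1 = 6.
Sunday + 6 ≡ Saturday — that's 1705's doomsday.
In April the doomsday date is Apr 4.
Apr 4 is the doomsday itself: Saturday.
1801 mod 7 = 2, so 1801 days before a Saturday is Saturday − 2 = Thursday.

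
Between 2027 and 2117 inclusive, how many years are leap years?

22

Multiples of 4 in [2027,2117]: 23.
Of those, multiples of 100: 1 (not leap unless ÷400).
Multiples of 400: 0.
Leap years = 23 − 1 + 0 = 22.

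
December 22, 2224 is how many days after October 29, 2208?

5898

Oct 29, 2208 → Oct 29, 2209: 365 days.
Oct 29, 2209 → Oct 29, 2210: 365 days.
Oct 29, 2210 → Oct 29, 2211: 365 days.
Oct 29, 2211 → Oct 29, 2212: 366 days (Feb 29, 2212 is in that span).
Oct 29, 2212 → Oct 29, 2213: 365 days.
Oct 29, 2213 → Oct 29, 2214: 365 days.
Oct 29, 2214 → Oct 29, 2215: 365 days.
Oct 29, 2215 → Oct 29, 2216: 366 days (Feb 29, 2216 is in that span).
Oct 29, 2216 → Oct 29, 2217: 365 days.
Oct 29, 2217 → Oct 29, 2218: 365 days.
Oct 29, 2218 → Oct 29, 2219: 365 days.
Oct 29, 2219 → Oct 29, 2220: 366 days (Feb 29, 2220 is in that span).
Oct 29, 2220 → Oct 29, 2221: 365 days.
Oct 29, 2221 → Oct 29, 2222: 365 days.
Oct 29, 2222 → Oct 29, 2223: 365 days.
Oct 29, 2223 → Oct 29, 2224: 366 days (Feb 29, 2224 is in that span).
Oct 29, 2224 → Nov 29, 2224: 31 days (October has 31).
Nov 29, 2224 → Dec 22, 2224: 23 days.
Total: 5898 days.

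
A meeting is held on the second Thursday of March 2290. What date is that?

March 13, 2290

March 1, 2290 is a Saturday.
The first Thursday is therefore March 6 (5 days later).
The second Thursday is 6 + 1×7 = March 13.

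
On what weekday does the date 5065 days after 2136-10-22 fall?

Oct 22, 2136 is a Monday.
5065 mod 7 = 4, so 5065 days after a Monday is Monday + 4 = Friday.

Friday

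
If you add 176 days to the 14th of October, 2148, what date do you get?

April 8, 2149

Oct has 31 days: +18 → Nov 1, 2148 (158 left).
Nov has 30 days: +30 → Dec 1, 2148 (128 left).
Dec has 31 days: +31 → Jan 1, 2149 (97 left).
Jan has 31 days: +31 → Feb 1, 2149 (66 left).
Feb has 28 days: +28 → Mar 1, 2149 (38 left).
Mar has 31 days: +31 → Apr 1, 2149 (7 left).
+7 → Apr 8, 2149.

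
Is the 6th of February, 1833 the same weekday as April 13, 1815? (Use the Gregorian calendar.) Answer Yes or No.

No

From Apr 13, 1815 to Feb 6, 1833 is 6509 days.
6509 mod 7 = 6, so they are different weekdays.
(Apr 13, 1815 is a Thursday; Feb 6, 1833 is a Wednesday.)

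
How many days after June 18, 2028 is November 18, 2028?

Jun 18, 2028 → Jul 18, 2028: 30 days (June has 30).
Jul 18, 2028 → Aug 18, 2028: 31 days (July has 31).
Aug 18, 2028 → Sep 18, 2028: 31 days (August has 31).
Sep 18, 2028 → Oct 18, 2028: 30 days (September has 30).
Oct 18, 2028 → Nov 18, 2028: 31 days.
Total: 153 days.

153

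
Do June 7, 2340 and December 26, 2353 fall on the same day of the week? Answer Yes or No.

From Jun 7, 2340 to Dec 26, 2353 is 4950 days.
4950 mod 7 = 1, so they are different weekdays.
(Jun 7, 2340 is a Friday; Dec 26, 2353 is a Saturday.)

No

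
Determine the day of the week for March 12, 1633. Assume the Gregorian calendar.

Doomsday rule: the anchor day for the 1600s is Tuesday. For year 33: 33÷12 = 2 r 9, and 9÷4 = 2, so 2+9+2 = 13.
Tuesday + 13 ≡ Monday — that's 1633's doomsday.
In March the doomsday date is Mar 14.
Mar 12 is 2 days before Mar 14; 2 mod 7 = 2, so Monday − 2 = Saturday.

Saturday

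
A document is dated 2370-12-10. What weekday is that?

Doomsday rule: the anchor day for the 2300s is Wednesday. For year 70: 70÷12 = 5 r 10, and 10÷4 = 2, so 5+10+2 = 17.
Wednesday + 17 ≡ Saturday — that's 2370's doomsday.
In December the doomsday date is Dec 12.
Dec 10 is 2 days before Dec 12; 2 mod 7 = 2, so Saturday − 2 = Thursday.

Thursday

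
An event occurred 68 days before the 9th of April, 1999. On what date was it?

January 31, 1999

−9 → Mar 31, 1999 (end of Mar, 31 days; 59 left).
−31 → Feb 28, 1999 (end of Feb, 28 days; 28 left).
−28 → Jan 31, 1999 (end of Jan, 31 days; 0 left).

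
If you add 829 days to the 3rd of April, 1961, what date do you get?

+365 (one year) → Apr 3, 1962 (464 left).
+365 (one year) → Apr 3, 1963 (99 left).
Apr has 30 days: +28 → May 1, 1963 (71 left).
May has 31 days: +31 → Jun 1, 1963 (40 left).
Jun has 30 days: +30 → Jul 1, 1963 (10 left).
+10 → Jul 11, 1963.

July 11, 1963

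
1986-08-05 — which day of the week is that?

Tuesday

January 1, 1986 is a Wednesday.
Jan 1, 1986 → Feb 1, 1986: 31 days (January has 31).
Feb 1, 1986 → Mar 1, 1986: 28 days (February has 28).
Mar 1, 1986 → Apr 1, 1986: 31 days (March has 31).
Apr 1, 1986 → May 1, 1986: 30 days (April has 30).
May 1, 1986 → Jun 1, 1986: 31 days (May has 31).
Jun 1, 1986 → Jul 1, 1986: 30 days (June has 30).
Jul 1, 1986 → Aug 1, 1986: 31 days (July has 31).
Aug 1, 1986 → Aug 5, 1986: 4 days.
Total: 216 days.
216 mod 7 = 6, so Wednesday + 6 = Tuesday.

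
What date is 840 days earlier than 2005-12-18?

August 31, 2003

−365 (one year) → Dec 18, 2004 (475 left).
−366 (one year; includes Feb 29, 2004) → Dec 18, 2003 (109 left).
−18 → Nov 30, 2003 (end of Nov, 30 days; 91 left).
−30 → Oct 31, 2003 (end of Oct, 31 days; 61 left).
−31 → Sep 30, 2003 (end of Sep, 30 days; 30 left).
−30 → Aug 31, 2003 (end of Aug, 31 days; 0 left).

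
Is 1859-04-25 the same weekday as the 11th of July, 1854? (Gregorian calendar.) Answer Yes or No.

From Jul 11, 1854 to Apr 25, 1859 is 1749 days.
1749 mod 7 = 6, so they are different weekdays.
(Jul 11, 1854 is a Tuesday; Apr 25, 1859 is a Monday.)

No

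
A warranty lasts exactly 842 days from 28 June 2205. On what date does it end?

October 18, 2207

+365 (one year) → Jun 28, 2206 (477 left).
+365 (one year) → Jun 28, 2207 (112 left).
Jun has 30 days: +3 → Jul 1, 2207 (109 left).
Jul has 31 days: +31 → Aug 1, 2207 (78 left).
Aug has 31 days: +31 → Sep 1, 2207 (47 left).
Sep has 30 days: +30 → Oct 1, 2207 (17 left).
+17 → Oct 18, 2207.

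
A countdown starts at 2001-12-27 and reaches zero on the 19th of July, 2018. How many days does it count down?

Dec 27, 2001 → Dec 27, 2002: 365 days.
Dec 27, 2002 → Dec 27, 2003: 365 days.
Dec 27, 2003 → Dec 27, 2004: 366 days (Feb 29, 2004 is in that span).
Dec 27, 2004 → Dec 27, 2005: 365 days.
Dec 27, 2005 → Dec 27, 2006: 365 days.
Dec 27, 2006 → Dec 27, 2007: 365 days.
Dec 27, 2007 → Dec 27, 2008: 366 days (Feb 29, 2008 is in that span).
Dec 27, 2008 → Dec 27, 2009: 365 days.
Dec 27, 2009 → Dec 27, 2010: 365 days.
Dec 27, 2010 → Dec 27, 2011: 365 days.
Dec 27, 2011 → Dec 27, 2012: 366 days (Feb 29, 2012 is in that span).
Dec 27, 2012 → Dec 27, 2013: 365 days.
Dec 27, 2013 → Dec 27, 2014: 365 days.
Dec 27, 2014 → Dec 27, 2015: 365 days.
Dec 27, 2015 → Dec 27, 2016: 366 days (Feb 29, 2016 is in that span).
Dec 27, 2016 → Dec 27, 2017: 365 days.
Dec 27, 2017 → Jan 27, 2018: 31 days (December has 31).
Jan 27, 2018 → Feb 27, 2018: 31 days (January has 31).
Feb 27, 2018 → Mar 27, 2018: 28 days (February has 28).
Mar 27, 2018 → Apr 27, 2018: 31 days (March has 31).
Apr 27, 2018 → May 27, 2018: 30 days (April has 30).
May 27, 2018 → Jun 27, 2018: 31 days (May has 31).
Jun 27, 2018 → Jul 19, 2018: 22 days.
Total: 6048 days.

6048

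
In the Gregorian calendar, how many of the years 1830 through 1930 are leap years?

Multiples of 4 in [1830,1930]: 25.
Of those, multiples of 100: 1 (not leap unless ÷400).
Multiples of 400: 0.
Leap years = 25 − 1 + 0 = 24.

24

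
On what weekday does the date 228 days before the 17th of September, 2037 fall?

Sunday

Sep 17, 2037 is a Thursday.
228 mod 7 = 4, so 228 days before a Thursday is Thursday − 4 = Sunday.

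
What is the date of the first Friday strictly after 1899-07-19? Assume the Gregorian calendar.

Jul 19, 1899 is a Wednesday.
From Wednesday to the next Friday is 2 days.
Jul 19, 1899 + 2 = Jul 21, 1899.

July 21, 1899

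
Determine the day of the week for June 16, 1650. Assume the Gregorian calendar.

Doomsday rule: the anchor day for the 1600s is Tuesday. For year 50: 50÷12 = 4 r 2, and 2÷4 = 0, so 4+2+0 = 6.
Tuesday + 6 ≡ Monday — that's 1650's doomsday.
In June the doomsday date is Jun 6.
Jun 16 is 10 days after Jun 6; 10 mod 7 = 3, so Monday + 3 = Thursday.

Thursday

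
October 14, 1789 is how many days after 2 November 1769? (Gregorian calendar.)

Nov 2, 1769 → Nov 2, 1770: 365 days.
Nov 2, 1770 → Nov 2, 1771: 365 days.
Nov 2, 1771 → Nov 2, 1772: 366 days (Feb 29, 1772 is in that span).
Nov 2, 1772 → Nov 2, 1773: 365 days.
Nov 2, 1773 → Nov 2, 1774: 365 days.
Nov 2, 1774 → Nov 2, 1775: 365 days.
Nov 2, 1775 → Nov 2, 1776: 366 days (Feb 29, 1776 is in that span).
Nov 2, 1776 → Nov 2, 1777: 365 days.
Nov 2, 1777 → Nov 2, 1778: 365 days.
Nov 2, 1778 → Nov 2, 1779: 365 days.
Nov 2, 1779 → Nov 2, 1780: 366 days (Feb 29, 1780 is in that span).
Nov 2, 1780 → Nov 2, 1781: 365 days.
Nov 2, 1781 → Nov 2, 1782: 365 days.
Nov 2, 1782 → Nov 2, 1783: 365 days.
Nov 2, 1783 → Nov 2, 1784: 366 days (Feb 29, 1784 is in that span).
Nov 2, 1784 → Nov 2, 1785: 365 days.
Nov 2, 1785 → Nov 2, 1786: 365 days.
Nov 2, 1786 → Nov 2, 1787: 365 days.
Nov 2, 1787 → Nov 2, 1788: 366 days (Feb 29, 1788 is in that span).
Nov 2, 1788 → Dec 2, 1788: 30 days (November has 30).
Dec 2, 1788 → Jan 2, 1789: 31 days (December has 31).
Jan 2, 1789 → Feb 2, 1789: 31 days (January has 31).
Feb 2, 1789 → Mar 2, 1789: 28 days (February has 28).
Mar 2, 1789 → Apr 2, 1789: 31 days (March has 31).
Apr 2, 1789 → May 2, 1789: 30 days (April has 30).
May 2, 1789 → Jun 2, 1789: 31 days (May has 31).
Jun 2, 1789 → Jul 2, 1789: 30 days (June has 30).
Jul 2, 1789 → Aug 2, 1789: 31 days (July has 31).
Aug 2, 1789 → Sep 2, 1789: 31 days (August has 31).
Sep 2, 1789 → Oct 2, 1789: 30 days (September has 30).
Oct 2, 1789 → Oct 14, 1789: 12 days.
Total: 7286 days.

7286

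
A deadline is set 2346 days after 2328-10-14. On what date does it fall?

March 18, 2335

+365 (one year) → Oct 14, 2329 (1981 left).
+365 (one year) → Oct 14, 2330 (1616 left).
+365 (one year) → Oct 14, 2331 (1251 left).
+366 (one year; includes Feb 29, 2332) → Oct 14, 2332 (885 left).
+365 (one year) → Oct 14, 2333 (520 left).
+365 (one year) → Oct 14, 2334 (155 left).
Oct has 31 days: +18 → Nov 1, 2334 (137 left).
Nov has 30 days: +30 → Dec 1, 2334 (107 left).
Dec has 31 days: +31 → Jan 1, 2335 (76 left).
Jan has 31 days: +31 → Feb 1, 2335 (45 left).
Feb has 28 days: +28 → Mar 1, 2335 (17 left).
+17 → Mar 18, 2335.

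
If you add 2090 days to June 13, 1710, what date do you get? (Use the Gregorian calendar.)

March 3, 1716

+365 (one year) → Jun 13, 1711 (1725 left).
+366 (one year; includes Feb 29, 1712) → Jun 13, 1712 (1359 left).
+365 (one year) → Jun 13, 1713 (994 left).
+365 (one year) → Jun 13, 1714 (629 left).
+365 (one year) → Jun 13, 1715 (264 left).
Jun has 30 days: +18 → Jul 1, 1715 (246 left).
Jul has 31 days: +31 → Aug 1, 1715 (215 left).
Aug has 31 days: +31 → Sep 1, 1715 (184 left).
Sep has 30 days: +30 → Oct 1, 1715 (154 left).
Oct has 31 days: +31 → Nov 1, 1715 (123 left).
Nov has 30 days: +30 → Dec 1, 1715 (93 left).
Dec has 31 days: +31 → Jan 1, 1716 (62 left).
Jan has 31 days: +31 → Feb 1, 1716 (31 left).
Feb has 29 days: +29 → Mar 1, 1716 (2 left).
+2 → Mar 3, 1716.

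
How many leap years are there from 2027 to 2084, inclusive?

15

Multiples of 4 in [2027,2084]: 15.
Of those, multiples of 100: 0 (not leap unless ÷400).
Multiples of 400: 0.
Leap years = 15 − 0 + 0 = 15.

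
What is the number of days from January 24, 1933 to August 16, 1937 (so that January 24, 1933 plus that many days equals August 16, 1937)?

1665

Jan 24, 1933 → Jan 24, 1934: 365 days.
Jan 24, 1934 → Jan 24, 1935: 365 days.
Jan 24, 1935 → Jan 24, 1936: 365 days.
Jan 24, 1936 → Jan 24, 1937: 366 days (Feb 29, 1936 is in that span).
Jan 24, 1937 → Feb 24, 1937: 31 days (January has 31).
Feb 24, 1937 → Mar 24, 1937: 28 days (February has 28).
Mar 24, 1937 → Apr 24, 1937: 31 days (March has 31).
Apr 24, 1937 → May 24, 1937: 30 days (April has 30).
May 24, 1937 → Jun 24, 1937: 31 days (May has 31).
Jun 24, 1937 → Jul 24, 1937: 30 days (June has 30).
Jul 24, 1937 → Aug 16, 1937: 23 days.
Total: 1665 days.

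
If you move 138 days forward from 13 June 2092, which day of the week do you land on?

Jun 13, 2092 is a Friday.
138 mod 7 = 5, so 138 days after a Friday is Friday + 5 = Wednesday.

Wednesday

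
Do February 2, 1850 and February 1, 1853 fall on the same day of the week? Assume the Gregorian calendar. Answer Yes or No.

No

From Feb 2, 1850 to Feb 1, 1853 is 1095 days.
1095 mod 7 = 3, so they are different weekdays.
(Feb 2, 1850 is a Saturday; Feb 1, 1853 is a Tuesday.)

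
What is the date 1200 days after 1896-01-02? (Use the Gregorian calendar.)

April 16, 1899

+366 (one year; includes Feb 29, 1896) → Jan 2, 1897 (834 left).
+365 (one year) → Jan 2, 1898 (469 left).
+365 (one year) → Jan 2, 1899 (104 left).
Jan has 31 days: +30 → Feb 1, 1899 (74 left).
Feb has 28 days: +28 → Mar 1, 1899 (46 left).
Mar has 31 days: +31 → Apr 1, 1899 (15 left).
+15 → Apr 16, 1899.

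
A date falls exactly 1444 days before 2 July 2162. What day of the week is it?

Jul 2, 2162 is a Friday.
1444 mod 7 = 2, so 1444 days before a Friday is Friday − 2 = Wednesday.

Wednesday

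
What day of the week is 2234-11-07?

Friday

Doomsday rule: the anchor day for the 2200s is Friday. For year 34: 34÷12 = 2 r 10, and 10÷4 = 2, so 2+10+2 = 14.
Friday + 14 ≡ Friday — that's 2234's doomsday.
In November the doomsday date is Nov 7.
Nov 7 is the doomsday itself: Friday.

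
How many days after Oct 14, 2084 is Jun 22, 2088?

1347

Oct 14, 2084 → Oct 14, 2085: 365 days.
Oct 14, 2085 → Oct 14, 2086: 365 days.
Oct 14, 2086 → Oct 14, 2087: 365 days.
Oct 14, 2087 → Nov 14, 2087: 31 days (October has 31).
Nov 14, 2087 → Dec 14, 2087: 30 days (November has 30).
Dec 14, 2087 → Jan 14, 2088: 31 days (December has 31).
Jan 14, 2088 → Feb 14, 2088: 31 days (January has 31).
Feb 14, 2088 → Mar 14, 2088: 29 days (February has 29).
Mar 14, 2088 → Apr 14, 2088: 31 days (March has 31).
Apr 14, 2088 → May 14, 2088: 30 days (April has 30).
May 14, 2088 → Jun 14, 2088: 31 days (May has 31).
Jun 14, 2088 → Jun 22, 2088: 8 days.
Total: 1347 days.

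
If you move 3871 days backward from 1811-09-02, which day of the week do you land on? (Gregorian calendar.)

Monday

First find the weekday of Sep 2, 1811. Doomsday rule: the anchor day for the 1800s is Friday. For year 11: 11÷12 = 0 r 11, and 11÷4 = 2, so 0+11+2 = 13.
Friday + 13 ≡ Thursday — that's 1811's doomsday.
In September the doomsday date is Sep 5.
Sep 2 is 3 days before Sep 5; 3 mod 7 = 3, so Thursday − 3 = Monday.
3871 mod 7 = 0, so 3871 days before a Monday is Monday − 0 = Monday.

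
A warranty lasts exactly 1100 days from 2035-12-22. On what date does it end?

December 26, 2038

+366 (one year; includes Feb 29, 2036) → Dec 22, 2036 (734 left).
+365 (one year) → Dec 22, 2037 (369 left).
Dec has 31 days: +10 → Jan 1, 2038 (359 left).
Jan has 31 days: +31 → Feb 1, 2038 (328 left).
Feb has 28 days: +28 → Mar 1, 2038 (300 left).
Mar has 31 days: +31 → Apr 1, 2038 (269 left).
Apr has 30 days: +30 → May 1, 2038 (239 left).
May has 31 days: +31 → Jun 1, 2038 (208 left).
Jun has 30 days: +30 → Jul 1, 2038 (178 left).
Jul has 31 days: +31 → Aug 1, 2038 (147 left).
Aug has 31 days: +31 → Sep 1, 2038 (116 left).
Sep has 30 days: +30 → Oct 1, 2038 (86 left).
Oct has 31 days: +31 → Nov 1, 2038 (55 left).
Nov has 30 days: +30 → Dec 1, 2038 (25 left).
+25 → Dec 26, 2038.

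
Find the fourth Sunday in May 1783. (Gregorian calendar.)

May 25, 1783

May 1, 1783 is a Thursday.
The first Sunday is therefore May 4 (3 days later).
The fourth Sunday is 4 + 3×7 = May 25.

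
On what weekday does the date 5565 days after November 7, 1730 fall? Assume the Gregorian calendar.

First find the weekday of Nov 7, 1730. Doomsday rule: the anchor day for the 1700s is Sunday. For year 30: 30÷12 = 2 r 6, and 6÷4 = 1, so 2+6+1 = 9.
Sunday + 9 ≡ Tuesday — that's 1730's doomsday.
In November the doomsday date is Nov 7.
Nov 7 is the doomsday itself: Tuesday.
5565 mod 7 = 0, so 5565 days after a Tuesday is Tuesday + 0 = Tuesday.

Tuesday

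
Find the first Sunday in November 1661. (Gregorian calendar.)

November 1, 1661 is a Tuesday.
The first Sunday is therefore November 6 (5 days later).

November 6, 1661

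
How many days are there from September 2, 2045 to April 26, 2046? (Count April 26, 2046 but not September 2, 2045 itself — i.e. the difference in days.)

Sep 2, 2045 → Oct 2, 2045: 30 days (September has 30).
Oct 2, 2045 → Nov 2, 2045: 31 days (October has 31).
Nov 2, 2045 → Dec 2, 2045: 30 days (November has 30).
Dec 2, 2045 → Jan 2, 2046: 31 days (December has 31).
Jan 2, 2046 → Feb 2, 2046: 31 days (January has 31).
Feb 2, 2046 → Mar 2, 2046: 28 days (February has 28).
Mar 2, 2046 → Apr 2, 2046: 31 days (March has 31).
Apr 2, 2046 → Apr 26, 2046: 24 days.
Total: 236 days.

236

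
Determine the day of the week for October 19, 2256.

Doomsday rule: the anchor day for the 2200s is Friday. For year 56: 56÷12 = 4 r 8, and 8÷4 = 2, so 4+8+2 = 14.
Friday + 14 ≡ Friday — that's 2256's doomsday.
In October the doomsday date is Oct 10.
Oct 19 is 9 days after Oct 10; 9 mod 7 = 2, so Friday + 2 = Sunday.

Sunday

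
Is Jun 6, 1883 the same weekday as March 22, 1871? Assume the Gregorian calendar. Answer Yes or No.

From Mar 22, 1871 to Jun 6, 1883 is 4459 days.
4459 mod 7 = 0, so they are the same weekday.
(Mar 22, 1871 is a Wednesday; Jun 6, 1883 is a Wednesday.)

Yes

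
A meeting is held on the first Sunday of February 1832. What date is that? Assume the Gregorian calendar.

February 1, 1832 is a Wednesday.
The first Sunday is therefore February 5 (4 days later).

February 5, 1832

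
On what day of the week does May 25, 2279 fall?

Sunday

Doomsday rule: the anchor day for the 2200s is Friday. For year 79: 79÷12 = 6 r 7, and 7÷4 = 1, so 6+7+1 = 14.
Friday + 14 ≡ Friday — that's 2279's doomsday.
In May the doomsday date is May 9.
May 25 is 16 days after May 9; 16 mod 7 = 2, so Friday + 2 = Sunday.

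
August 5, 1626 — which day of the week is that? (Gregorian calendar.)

Doomsday rule: the anchor day for the 1600s is Tuesday. For year 26: 26÷12 = 2 r 2, and 2÷4 = 0, so 2+2+0 = 4.
Tuesday + 4 ≡ Saturday — that's 1626's doomsday.
In August the doomsday date is Aug 8.
Aug 5 is 3 days before Aug 8; 3 mod 7 = 3, so Saturday − 3 = Wednesday.

Wednesday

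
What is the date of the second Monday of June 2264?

June 1, 2264 is a Wednesday.
The first Monday is therefore June 6 (5 days later).
The second Monday is 6 + 1×7 = June 13.

June 13, 2264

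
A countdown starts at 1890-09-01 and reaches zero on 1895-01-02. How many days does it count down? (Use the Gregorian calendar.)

Sep 1, 1890 → Sep 1, 1891: 365 days.
Sep 1, 1891 → Sep 1, 1892: 366 days (Feb 29, 1892 is in that span).
Sep 1, 1892 → Sep 1, 1893: 365 days.
Sep 1, 1893 → Sep 1, 1894: 365 days.
Sep 1, 1894 → Oct 1, 1894: 30 days (September has 30).
Oct 1, 1894 → Nov 1, 1894: 31 days (October has 31).
Nov 1, 1894 → Dec 1, 1894: 30 days (November has 30).
Dec 1, 1894 → Jan 1, 1895: 31 days (December has 31).
Jan 1, 1895 → Jan 2, 1895: 1 days.
Total: 1584 days.

1584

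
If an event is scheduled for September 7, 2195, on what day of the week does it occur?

Doomsday rule: the anchor day for the 2100s is Sunday. For year 95: 95÷12 = 7 r 11, and 11÷4 = 2, so 7+11+2 = 20.
Sunday + 20 ≡ Saturday — that's 2195's doomsday.
In September the doomsday date is Sep 5.
Sep 7 is 2 days after Sep 5; 2 mod 7 = 2, so Saturday + 2 = Monday.

Monday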